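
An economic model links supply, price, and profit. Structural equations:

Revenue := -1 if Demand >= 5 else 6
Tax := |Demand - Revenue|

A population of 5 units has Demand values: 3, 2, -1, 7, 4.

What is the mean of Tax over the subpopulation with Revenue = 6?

E[Tax|Revenue=6] averages over only the 4 units with Revenue=6 (Demand = 3, 2, -1, 4): Tax = 3, 4, 7, 2, mean 4.

4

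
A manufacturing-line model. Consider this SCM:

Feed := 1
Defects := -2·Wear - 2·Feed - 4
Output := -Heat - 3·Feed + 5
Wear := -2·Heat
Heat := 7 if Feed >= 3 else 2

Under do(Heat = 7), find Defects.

Under do(Heat=7), the mechanism Heat := 7 if Feed >= 3 else 2 is discarded; Heat is fixed at 7.
Wear = -2·Heat  [with Heat=7]  = -14
Defects = -2·Wear - 2·Feed - 4  [with Wear=-14, Feed=1]  = 22

22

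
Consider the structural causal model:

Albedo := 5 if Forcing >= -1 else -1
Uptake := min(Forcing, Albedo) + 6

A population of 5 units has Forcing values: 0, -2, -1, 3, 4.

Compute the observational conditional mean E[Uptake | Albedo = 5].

7.5

E[Uptake|Albedo=5] averages over only the 4 units with Albedo=5 (Forcing = 0, -1, 3, 4): Uptake = 6, 5, 9, 10, mean 7.5.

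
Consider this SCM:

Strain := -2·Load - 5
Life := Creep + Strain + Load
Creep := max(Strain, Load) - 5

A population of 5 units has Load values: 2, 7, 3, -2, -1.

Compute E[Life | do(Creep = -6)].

Every unit gets Creep=-6 under the intervention. Life values become -13, -18, -14, -9, -10; E[Life|do(Creep=-6)] = -12.8.

-12.8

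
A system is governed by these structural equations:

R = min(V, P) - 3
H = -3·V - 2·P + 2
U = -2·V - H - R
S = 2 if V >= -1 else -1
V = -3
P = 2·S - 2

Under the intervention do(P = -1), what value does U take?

-1

The intervention breaks the incoming arrows to P: P = 2·S - 2 no longer applies, and P = -1.
H = -3·V - 2·P + 2  [with V=-3, P=-1]  = 13
R = min(V, P) - 3  [with V=-3, P=-1]  = -6
U = -2·V - H - R  [with V=-3, H=13, R=-6]  = -1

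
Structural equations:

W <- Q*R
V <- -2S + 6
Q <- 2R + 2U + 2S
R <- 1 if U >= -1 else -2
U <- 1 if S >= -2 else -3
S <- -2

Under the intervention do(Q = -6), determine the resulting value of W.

-6

Intervening sets Q = -6 and removes its equation (Q <- 2R + 2U + 2S).
U = 1 if S >= -2 else -3  [with S=-2]  = 1
R = 1 if U >= -1 else -2  [with U=1]  = 1
W = Q*R  [with Q=-6, R=1]  = -6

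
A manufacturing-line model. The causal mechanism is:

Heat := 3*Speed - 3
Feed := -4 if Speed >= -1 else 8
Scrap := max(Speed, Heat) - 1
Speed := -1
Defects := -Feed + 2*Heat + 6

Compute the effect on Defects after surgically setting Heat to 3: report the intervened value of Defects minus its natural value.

18

The intervention breaks the incoming arrows to Heat: Heat := 3*Speed - 3 no longer applies, and Heat = 3.
Feed = -4 if Speed >= -1 else 8  [with Speed=-1]  = -4
Defects = -Feed + 2*Heat + 6  [with Feed=-4, Heat=3]  = 16
Without intervention: Feed = -4 if Speed >= -1 else 8  [with Speed=-1]  = -4; Heat = 3*Speed - 3  [with Speed=-1]  = -6; Defects = -Feed + 2*Heat + 6  [with Feed=-4, Heat=-6]  = -2.
Change = 16 − (-2) = 18.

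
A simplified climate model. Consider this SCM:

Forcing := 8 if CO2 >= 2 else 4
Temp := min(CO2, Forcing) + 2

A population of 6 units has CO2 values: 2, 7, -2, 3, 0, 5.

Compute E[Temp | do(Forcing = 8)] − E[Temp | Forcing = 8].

-1.75

The intervention sets Forcing=8 in all 6 units regardless of CO2. Recomputing Temp per unit gives 4, 9, 0, 5, 2, 7; average 4.5.
E[Temp|Forcing=8] averages over only the 4 units with Forcing=8 (CO2 = 2, 7, 3, 5): Temp = 4, 9, 5, 7, mean 6.25.
Difference = 4.5 − 6.25 = -1.75.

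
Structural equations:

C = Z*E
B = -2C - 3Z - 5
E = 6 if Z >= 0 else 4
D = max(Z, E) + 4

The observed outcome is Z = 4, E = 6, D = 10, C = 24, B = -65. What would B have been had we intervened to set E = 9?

do(E=9) replaces the equation E = 6 if Z >= 0 else 4 with the constant E = 9.
C = Z*E  [with Z=4, E=9]  = 36
B = -2C - 3Z - 5  [with C=36, Z=4]  = -89

-89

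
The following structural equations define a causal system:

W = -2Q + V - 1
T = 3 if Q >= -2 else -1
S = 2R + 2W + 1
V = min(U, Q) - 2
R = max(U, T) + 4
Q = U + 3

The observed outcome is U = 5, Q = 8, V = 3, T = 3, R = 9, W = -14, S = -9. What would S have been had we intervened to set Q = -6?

Under do(Q=-6), the mechanism Q = U + 3 is discarded; Q is fixed at -6.
V = min(U, Q) - 2  [with U=5, Q=-6]  = -8
T = 3 if Q >= -2 else -1  [with Q=-6]  = -1
R = max(U, T) + 4  [with U=5, T=-1]  = 9
W = -2Q + V - 1  [with Q=-6, V=-8]  = 3
S = 2R + 2W + 1  [with R=9, W=3]  = 25

25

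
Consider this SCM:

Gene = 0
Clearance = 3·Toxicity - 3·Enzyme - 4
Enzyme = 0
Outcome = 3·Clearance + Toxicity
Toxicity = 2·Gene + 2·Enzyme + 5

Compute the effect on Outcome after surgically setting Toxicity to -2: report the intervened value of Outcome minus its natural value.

do(Toxicity=-2) replaces the equation Toxicity = 2·Gene + 2·Enzyme + 5 with the constant Toxicity = -2.
Clearance = 3·Toxicity - 3·Enzyme - 4  [with Toxicity=-2, Enzyme=0]  = -10
Outcome = 3·Clearance + Toxicity  [with Clearance=-10, Toxicity=-2]  = -32
Without intervention: Toxicity = 2·Gene + 2·Enzyme + 5  [with Gene=0, Enzyme=0]  = 5; Clearance = 3·Toxicity - 3·Enzyme - 4  [with Toxicity=5, Enzyme=0]  = 11; Outcome = 3·Clearance + Toxicity  [with Clearance=11, Toxicity=5]  = 38.
Change = -32 − 38 = -70.

-70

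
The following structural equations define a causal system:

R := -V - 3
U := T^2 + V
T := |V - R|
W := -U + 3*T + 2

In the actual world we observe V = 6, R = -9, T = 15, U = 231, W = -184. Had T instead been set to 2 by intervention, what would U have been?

10

The intervention breaks the incoming arrows to T: T := |V - R| no longer applies, and T = 2.
U = T^2 + V  [with T=2, V=6]  = 10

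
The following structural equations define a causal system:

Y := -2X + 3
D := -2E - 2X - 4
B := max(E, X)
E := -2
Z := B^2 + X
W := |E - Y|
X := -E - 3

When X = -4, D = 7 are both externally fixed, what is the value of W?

Under do(X = -4, D = 7), each intervened variable's structural equation is replaced by its fixed value.
Y = -2X + 3  [with X=-4]  = 11
W = |E - Y|  [with E=-2, Y=11]  = 13

13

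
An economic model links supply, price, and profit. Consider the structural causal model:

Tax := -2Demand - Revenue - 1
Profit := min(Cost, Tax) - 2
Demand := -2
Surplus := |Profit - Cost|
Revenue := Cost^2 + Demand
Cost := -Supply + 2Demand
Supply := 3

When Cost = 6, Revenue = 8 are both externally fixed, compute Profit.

-7

Setting Cost = 6, Revenue = 8 by intervention discards those variables' equations.
Tax = -2Demand - Revenue - 1  [with Demand=-2, Revenue=8]  = -5
Profit = min(Cost, Tax) - 2  [with Cost=6, Tax=-5]  = -7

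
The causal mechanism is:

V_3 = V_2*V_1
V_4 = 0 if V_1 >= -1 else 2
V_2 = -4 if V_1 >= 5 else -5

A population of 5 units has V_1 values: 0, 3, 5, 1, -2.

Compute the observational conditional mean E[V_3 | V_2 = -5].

Observing V_2=-5 restricts to units where V_2's equation naturally yields -5: V_1 ∈ {0, 3, 1, -2}. In that subpopulation V_3 = 0, -15, -5, 10, mean -2.5.

-2.5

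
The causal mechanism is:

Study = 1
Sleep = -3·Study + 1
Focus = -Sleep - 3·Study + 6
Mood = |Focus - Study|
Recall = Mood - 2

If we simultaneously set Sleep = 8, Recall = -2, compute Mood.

The joint intervention fixes Sleep = 8, Recall = -2, removing each variable's own equation.
Focus = -Sleep - 3·Study + 6  [with Sleep=8, Study=1]  = -5
Mood = |Focus - Study|  [with Focus=-5, Study=1]  = 6

6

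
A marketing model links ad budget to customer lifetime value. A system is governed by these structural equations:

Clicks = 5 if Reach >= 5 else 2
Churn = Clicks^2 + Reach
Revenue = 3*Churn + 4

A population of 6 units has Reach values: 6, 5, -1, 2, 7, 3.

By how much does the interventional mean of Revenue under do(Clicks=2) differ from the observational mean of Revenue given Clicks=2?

7

The intervention sets Clicks=2 in all 6 units regardless of Reach. Recomputing Revenue per unit gives 34, 31, 13, 22, 37, 25; average 27.
Observing Clicks=2 restricts to units where Clicks's equation naturally yields 2: Reach ∈ {-1, 2, 3}. In that subpopulation Revenue = 13, 22, 25, mean 20.
Difference = 27 − 20 = 7.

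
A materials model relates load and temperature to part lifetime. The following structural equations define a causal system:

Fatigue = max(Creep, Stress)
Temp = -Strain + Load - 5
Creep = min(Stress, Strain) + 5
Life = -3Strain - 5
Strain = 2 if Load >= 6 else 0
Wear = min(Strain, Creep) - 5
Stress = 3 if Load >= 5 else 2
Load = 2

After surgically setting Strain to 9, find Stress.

Under do(Strain=9), the mechanism Strain = 2 if Load >= 6 else 0 is discarded; Strain is fixed at 9.
Since Stress is not a descendant of the intervened variable, it is unaffected.
Stress = 3 if Load >= 5 else 2  [with Load=2]  = 2

2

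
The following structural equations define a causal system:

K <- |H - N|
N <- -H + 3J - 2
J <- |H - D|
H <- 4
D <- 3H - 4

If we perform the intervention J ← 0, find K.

10

do(J=0) replaces the equation J <- |H - D| with the constant J = 0.
N = -H + 3J - 2  [with H=4, J=0]  = -6
K = |H - N|  [with H=4, N=-6]  = 10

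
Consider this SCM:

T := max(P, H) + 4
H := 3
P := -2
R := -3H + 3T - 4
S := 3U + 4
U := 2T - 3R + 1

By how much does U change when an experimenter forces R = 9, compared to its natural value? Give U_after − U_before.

Intervening sets R = 9 and removes its equation (R := -3H + 3T - 4).
T = max(P, H) + 4  [with P=-2, H=3]  = 7
U = 2T - 3R + 1  [with T=7, R=9]  = -12
Without intervention: T = max(P, H) + 4  [with P=-2, H=3]  = 7; R = -3H + 3T - 4  [with H=3, T=7]  = 8; U = 2T - 3R + 1  [with T=7, R=8]  = -9.
Change = -12 − (-9) = -3.

-3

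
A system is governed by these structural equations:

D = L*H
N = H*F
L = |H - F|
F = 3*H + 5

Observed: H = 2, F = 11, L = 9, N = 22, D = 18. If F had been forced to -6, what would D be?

do(F=-6) replaces the equation F = 3*H + 5 with the constant F = -6.
L = |H - F|  [with H=2, F=-6]  = 8
D = L*H  [with L=8, H=2]  = 16

16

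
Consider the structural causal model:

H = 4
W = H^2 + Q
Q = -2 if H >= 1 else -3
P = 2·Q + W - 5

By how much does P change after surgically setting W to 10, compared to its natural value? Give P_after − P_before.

The intervention breaks the incoming arrows to W: W = H^2 + Q no longer applies, and W = 10.
Q = -2 if H >= 1 else -3  [with H=4]  = -2
P = 2·Q + W - 5  [with Q=-2, W=10]  = 1
Without intervention: Q = -2 if H >= 1 else -3  [with H=4]  = -2; W = H^2 + Q  [with H=4, Q=-2]  = 14; P = 2·Q + W - 5  [with Q=-2, W=14]  = 5.
Change = 1 − 5 = -4.

-4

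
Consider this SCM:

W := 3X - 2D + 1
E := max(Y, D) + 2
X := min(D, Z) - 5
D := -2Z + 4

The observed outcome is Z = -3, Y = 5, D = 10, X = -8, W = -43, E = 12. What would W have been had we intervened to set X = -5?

-34

Intervening sets X = -5 and removes its equation (X := min(D, Z) - 5).
D = -2Z + 4  [with Z=-3]  = 10
W = 3X - 2D + 1  [with X=-5, D=10]  = -34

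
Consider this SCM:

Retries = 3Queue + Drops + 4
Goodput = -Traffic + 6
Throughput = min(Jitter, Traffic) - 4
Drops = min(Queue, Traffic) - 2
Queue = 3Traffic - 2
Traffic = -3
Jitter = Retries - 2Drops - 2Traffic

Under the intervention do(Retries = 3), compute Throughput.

-7

Under do(Retries=3), the mechanism Retries = 3Queue + Drops + 4 is discarded; Retries is fixed at 3.
Queue = 3Traffic - 2  [with Traffic=-3]  = -11
Drops = min(Queue, Traffic) - 2  [with Queue=-11, Traffic=-3]  = -13
Jitter = Retries - 2Drops - 2Traffic  [with Retries=3, Drops=-13, Traffic=-3]  = 35
Throughput = min(Jitter, Traffic) - 4  [with Jitter=35, Traffic=-3]  = -7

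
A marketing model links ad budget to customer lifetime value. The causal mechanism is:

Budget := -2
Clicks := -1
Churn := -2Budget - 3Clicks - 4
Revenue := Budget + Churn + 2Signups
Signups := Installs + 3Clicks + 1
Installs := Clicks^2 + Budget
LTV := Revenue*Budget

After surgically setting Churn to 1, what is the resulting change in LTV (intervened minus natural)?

4

Under do(Churn=1), the mechanism Churn := -2Budget - 3Clicks - 4 is discarded; Churn is fixed at 1.
Installs = Clicks^2 + Budget  [with Clicks=-1, Budget=-2]  = -1
Signups = Installs + 3Clicks + 1  [with Installs=-1, Clicks=-1]  = -3
Revenue = Budget + Churn + 2Signups  [with Budget=-2, Churn=1, Signups=-3]  = -7
LTV = Revenue*Budget  [with Revenue=-7, Budget=-2]  = 14
Without intervention: Installs = Clicks^2 + Budget  [with Clicks=-1, Budget=-2]  = -1; Signups = Installs + 3Clicks + 1  [with Installs=-1, Clicks=-1]  = -3; Churn = -2Budget - 3Clicks - 4  [with Budget=-2, Clicks=-1]  = 3; Revenue = Budget + Churn + 2Signups  [with Budget=-2, Churn=3, Signups=-3]  = -5; LTV = Revenue*Budget  [with Revenue=-5, Budget=-2]  = 10.
Change = 14 − 10 = 4.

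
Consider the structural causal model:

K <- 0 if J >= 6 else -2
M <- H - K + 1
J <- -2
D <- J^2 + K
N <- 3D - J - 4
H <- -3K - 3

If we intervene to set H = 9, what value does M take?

12

Intervening sets H = 9 and removes its equation (H <- -3K - 3).
K = 0 if J >= 6 else -2  [with J=-2]  = -2
M = H - K + 1  [with H=9, K=-2]  = 12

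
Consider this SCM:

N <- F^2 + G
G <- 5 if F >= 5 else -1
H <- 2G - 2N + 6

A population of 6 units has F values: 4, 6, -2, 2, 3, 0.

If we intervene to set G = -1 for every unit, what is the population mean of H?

The intervention sets G=-1 in all 6 units regardless of F. Recomputing H per unit gives -26, -66, -2, -2, -12, 6; average -17.

-17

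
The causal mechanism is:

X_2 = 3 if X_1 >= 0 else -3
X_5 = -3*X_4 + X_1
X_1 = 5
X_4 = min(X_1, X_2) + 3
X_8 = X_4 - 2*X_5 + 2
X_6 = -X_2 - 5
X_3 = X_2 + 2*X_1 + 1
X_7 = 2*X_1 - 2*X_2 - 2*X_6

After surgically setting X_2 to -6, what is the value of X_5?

14

do(X_2=-6) replaces the equation X_2 = 3 if X_1 >= 0 else -3 with the constant X_2 = -6.
X_4 = min(X_1, X_2) + 3  [with X_1=5, X_2=-6]  = -3
X_5 = -3*X_4 + X_1  [with X_4=-3, X_1=5]  = 14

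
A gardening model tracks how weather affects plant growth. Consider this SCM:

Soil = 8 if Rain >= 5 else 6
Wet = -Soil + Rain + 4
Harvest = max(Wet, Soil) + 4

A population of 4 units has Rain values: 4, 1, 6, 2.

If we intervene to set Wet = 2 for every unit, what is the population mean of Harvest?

10.5

Every unit gets Wet=2 under the intervention. Harvest values become 10, 10, 12, 10; E[Harvest|do(Wet=2)] = 10.5.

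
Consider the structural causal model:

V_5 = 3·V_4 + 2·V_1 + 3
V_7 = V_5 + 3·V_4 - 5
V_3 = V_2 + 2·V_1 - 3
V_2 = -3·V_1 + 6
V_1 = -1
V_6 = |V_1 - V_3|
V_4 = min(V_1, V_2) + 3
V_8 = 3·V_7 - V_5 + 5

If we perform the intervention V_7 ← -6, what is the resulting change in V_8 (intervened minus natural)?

-42

do(V_7=-6) replaces the equation V_7 = V_5 + 3·V_4 - 5 with the constant V_7 = -6.
V_2 = -3·V_1 + 6  [with V_1=-1]  = 9
V_4 = min(V_1, V_2) + 3  [with V_1=-1, V_2=9]  = 2
V_5 = 3·V_4 + 2·V_1 + 3  [with V_4=2, V_1=-1]  = 7
V_8 = 3·V_7 - V_5 + 5  [with V_7=-6, V_5=7]  = -20
Without intervention: V_2 = -3·V_1 + 6  [with V_1=-1]  = 9; V_4 = min(V_1, V_2) + 3  [with V_1=-1, V_2=9]  = 2; V_5 = 3·V_4 + 2·V_1 + 3  [with V_4=2, V_1=-1]  = 7; V_7 = V_5 + 3·V_4 - 5  [with V_5=7, V_4=2]  = 8; V_8 = 3·V_7 - V_5 + 5  [with V_7=8, V_5=7]  = 22.
Change = -20 − 22 = -42.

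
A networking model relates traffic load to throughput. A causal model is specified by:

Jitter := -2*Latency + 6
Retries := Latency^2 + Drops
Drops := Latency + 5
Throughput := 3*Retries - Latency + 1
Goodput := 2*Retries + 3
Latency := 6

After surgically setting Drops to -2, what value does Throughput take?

97

do(Drops=-2) replaces the equation Drops := Latency + 5 with the constant Drops = -2.
Retries = Latency^2 + Drops  [with Latency=6, Drops=-2]  = 34
Throughput = 3*Retries - Latency + 1  [with Retries=34, Latency=6]  = 97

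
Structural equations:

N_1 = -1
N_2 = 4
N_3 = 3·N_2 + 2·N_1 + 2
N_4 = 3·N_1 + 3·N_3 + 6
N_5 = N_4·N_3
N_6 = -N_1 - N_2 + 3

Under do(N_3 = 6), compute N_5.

126

do(N_3=6) replaces the equation N_3 = 3·N_2 + 2·N_1 + 2 with the constant N_3 = 6.
N_4 = 3·N_1 + 3·N_3 + 6  [with N_1=-1, N_3=6]  = 21
N_5 = N_4·N_3  [with N_4=21, N_3=6]  = 126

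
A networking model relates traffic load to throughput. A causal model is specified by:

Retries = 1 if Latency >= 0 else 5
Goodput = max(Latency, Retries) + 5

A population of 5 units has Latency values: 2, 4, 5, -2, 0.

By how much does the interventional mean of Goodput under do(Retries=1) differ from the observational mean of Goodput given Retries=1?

The intervention sets Retries=1 in all 5 units regardless of Latency. Recomputing Goodput per unit gives 7, 9, 10, 6, 6; average 7.6.
Observing Retries=1 restricts to units where Retries's equation naturally yields 1: Latency ∈ {2, 4, 5, 0}. In that subpopulation Goodput = 7, 9, 10, 6, mean 8.
Difference = 7.6 − 8 = -0.4.

-0.4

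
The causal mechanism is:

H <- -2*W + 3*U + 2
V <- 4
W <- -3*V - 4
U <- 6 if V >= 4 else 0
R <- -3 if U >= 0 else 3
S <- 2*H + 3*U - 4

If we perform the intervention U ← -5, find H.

The intervention breaks the incoming arrows to U: U <- 6 if V >= 4 else 0 no longer applies, and U = -5.
W = -3*V - 4  [with V=4]  = -16
H = -2*W + 3*U + 2  [with W=-16, U=-5]  = 19

19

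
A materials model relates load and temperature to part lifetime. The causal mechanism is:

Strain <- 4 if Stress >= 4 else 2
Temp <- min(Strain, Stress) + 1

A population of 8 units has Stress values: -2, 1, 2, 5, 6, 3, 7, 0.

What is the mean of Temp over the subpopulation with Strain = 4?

Observing Strain=4 restricts to units where Strain's equation naturally yields 4: Stress ∈ {5, 6, 7}. In that subpopulation Temp = 5, 5, 5, mean 5.

5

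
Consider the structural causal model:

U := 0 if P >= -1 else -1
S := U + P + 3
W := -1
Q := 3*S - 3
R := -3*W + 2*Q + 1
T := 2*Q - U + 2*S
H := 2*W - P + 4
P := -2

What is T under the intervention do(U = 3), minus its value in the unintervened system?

The intervention breaks the incoming arrows to U: U := 0 if P >= -1 else -1 no longer applies, and U = 3.
S = U + P + 3  [with U=3, P=-2]  = 4
Q = 3*S - 3  [with S=4]  = 9
T = 2*Q - U + 2*S  [with Q=9, U=3, S=4]  = 23
Without intervention: U = 0 if P >= -1 else -1  [with P=-2]  = -1; S = U + P + 3  [with U=-1, P=-2]  = 0; Q = 3*S - 3  [with S=0]  = -3; T = 2*Q - U + 2*S  [with Q=-3, U=-1, S=0]  = -5.
Change = 23 − (-5) = 28.

28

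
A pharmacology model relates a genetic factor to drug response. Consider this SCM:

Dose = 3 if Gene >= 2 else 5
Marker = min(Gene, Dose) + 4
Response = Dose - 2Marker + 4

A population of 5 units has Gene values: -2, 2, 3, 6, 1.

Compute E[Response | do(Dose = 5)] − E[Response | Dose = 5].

-4.6

do(Dose=5) breaks Dose's dependence on Gene. With Dose=5 fixed, Response across the units is 5, -3, -5, -9, -1, mean -2.6.
Conditioning on Dose=5 selects the 2 unit(s) with Gene ∈ {-2, 1}. Their Response values: 5, -1. Mean = 2.
Difference = -2.6 − 2 = -4.6.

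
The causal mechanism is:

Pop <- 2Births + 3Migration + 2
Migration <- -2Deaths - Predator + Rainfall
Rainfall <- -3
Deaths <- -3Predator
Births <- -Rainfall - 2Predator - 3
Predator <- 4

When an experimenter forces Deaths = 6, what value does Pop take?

Under do(Deaths=6), the mechanism Deaths <- -3Predator is discarded; Deaths is fixed at 6.
Births = -Rainfall - 2Predator - 3  [with Rainfall=-3, Predator=4]  = -8
Migration = -2Deaths - Predator + Rainfall  [with Deaths=6, Predator=4, Rainfall=-3]  = -19
Pop = 2Births + 3Migration + 2  [with Births=-8, Migration=-19]  = -71

-71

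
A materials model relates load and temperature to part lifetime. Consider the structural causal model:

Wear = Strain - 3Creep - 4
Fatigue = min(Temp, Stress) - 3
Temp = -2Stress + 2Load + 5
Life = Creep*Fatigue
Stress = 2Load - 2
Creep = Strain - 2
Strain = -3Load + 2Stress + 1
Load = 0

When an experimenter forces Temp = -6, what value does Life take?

do(Temp=-6) replaces the equation Temp = -2Stress + 2Load + 5 with the constant Temp = -6.
Stress = 2Load - 2  [with Load=0]  = -2
Strain = -3Load + 2Stress + 1  [with Load=0, Stress=-2]  = -3
Creep = Strain - 2  [with Strain=-3]  = -5
Fatigue = min(Temp, Stress) - 3  [with Temp=-6, Stress=-2]  = -9
Life = Creep*Fatigue  [with Creep=-5, Fatigue=-9]  = 45

45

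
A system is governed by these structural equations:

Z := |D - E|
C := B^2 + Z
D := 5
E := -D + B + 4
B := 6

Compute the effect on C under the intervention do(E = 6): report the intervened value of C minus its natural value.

1

do(E=6) replaces the equation E := -D + B + 4 with the constant E = 6.
Z = |D - E|  [with D=5, E=6]  = 1
C = B^2 + Z  [with B=6, Z=1]  = 37
Without intervention: E = -D + B + 4  [with D=5, B=6]  = 5; Z = |D - E|  [with D=5, E=5]  = 0; C = B^2 + Z  [with B=6, Z=0]  = 36.
Change = 37 − 36 = 1.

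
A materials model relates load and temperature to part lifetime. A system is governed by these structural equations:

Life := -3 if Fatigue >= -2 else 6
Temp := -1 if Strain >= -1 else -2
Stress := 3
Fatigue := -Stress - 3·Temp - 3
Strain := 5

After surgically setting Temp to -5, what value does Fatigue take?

9

The intervention breaks the incoming arrows to Temp: Temp := -1 if Strain >= -1 else -2 no longer applies, and Temp = -5.
Fatigue = -Stress - 3·Temp - 3  [with Stress=3, Temp=-5]  = 9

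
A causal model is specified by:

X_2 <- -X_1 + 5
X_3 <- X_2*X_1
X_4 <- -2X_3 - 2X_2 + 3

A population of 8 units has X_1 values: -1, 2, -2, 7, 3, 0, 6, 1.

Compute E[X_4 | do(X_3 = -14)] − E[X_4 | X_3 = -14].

-1

Under do(X_3=-14), X_3's equation is replaced by X_3=-14 for every unit. Per-unit X_4: 19, 25, 17, 35, 27, 21, 33, 23. Mean = 25.
E[X_4|X_3=-14] averages over only the 2 units with X_3=-14 (X_1 = -2, 7): X_4 = 17, 35, mean 26.
Difference = 25 − 26 = -1.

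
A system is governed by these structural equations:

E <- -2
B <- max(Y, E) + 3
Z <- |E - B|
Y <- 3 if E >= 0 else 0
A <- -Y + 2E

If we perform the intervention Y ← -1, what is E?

Under do(Y=-1), the mechanism Y <- 3 if E >= 0 else 0 is discarded; Y is fixed at -1.
E is not downstream of the intervention, so its value is determined by the original equations.

-2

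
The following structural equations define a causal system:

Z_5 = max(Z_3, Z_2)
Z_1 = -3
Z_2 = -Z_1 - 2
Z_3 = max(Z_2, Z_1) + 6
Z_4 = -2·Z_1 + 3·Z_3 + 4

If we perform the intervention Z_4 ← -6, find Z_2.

1

The intervention breaks the incoming arrows to Z_4: Z_4 = -2·Z_1 + 3·Z_3 + 4 no longer applies, and Z_4 = -6.
Since Z_2 is not a descendant of the intervened variable, it is unaffected.
Z_2 = -Z_1 - 2  [with Z_1=-3]  = 1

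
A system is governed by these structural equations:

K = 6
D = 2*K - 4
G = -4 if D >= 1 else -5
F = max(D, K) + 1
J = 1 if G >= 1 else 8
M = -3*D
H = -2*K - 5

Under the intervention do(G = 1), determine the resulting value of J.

1

do(G=1) replaces the equation G = -4 if D >= 1 else -5 with the constant G = 1.
J = 1 if G >= 1 else 8  [with G=1]  = 1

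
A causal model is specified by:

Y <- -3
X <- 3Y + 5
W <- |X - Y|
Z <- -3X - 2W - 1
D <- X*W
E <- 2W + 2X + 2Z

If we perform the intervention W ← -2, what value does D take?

8

do(W=-2) replaces the equation W <- |X - Y| with the constant W = -2.
X = 3Y + 5  [with Y=-3]  = -4
D = X*W  [with X=-4, W=-2]  = 8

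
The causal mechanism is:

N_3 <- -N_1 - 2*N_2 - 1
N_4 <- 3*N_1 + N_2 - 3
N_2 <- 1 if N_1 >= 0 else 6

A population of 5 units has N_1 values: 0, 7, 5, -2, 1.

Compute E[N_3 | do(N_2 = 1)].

-5.2

The intervention sets N_2=1 in all 5 units regardless of N_1. Recomputing N_3 per unit gives -3, -10, -8, -1, -4; average -5.2.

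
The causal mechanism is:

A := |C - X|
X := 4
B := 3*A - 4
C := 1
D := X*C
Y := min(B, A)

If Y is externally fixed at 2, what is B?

The intervention breaks the incoming arrows to Y: Y := min(B, A) no longer applies, and Y = 2.
Since B is not a descendant of the intervened variable, it is unaffected.
A = |C - X|  [with C=1, X=4]  = 3
B = 3*A - 4  [with A=3]  = 5

5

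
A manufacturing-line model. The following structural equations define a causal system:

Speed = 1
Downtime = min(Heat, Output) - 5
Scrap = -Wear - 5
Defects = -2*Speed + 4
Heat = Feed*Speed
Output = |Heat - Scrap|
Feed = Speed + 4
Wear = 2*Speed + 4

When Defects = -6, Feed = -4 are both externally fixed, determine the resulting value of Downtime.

-9

Under do(Defects = -6, Feed = -4), each intervened variable's structural equation is replaced by its fixed value.
Heat = Feed*Speed  [with Feed=-4, Speed=1]  = -4
Wear = 2*Speed + 4  [with Speed=1]  = 6
Scrap = -Wear - 5  [with Wear=6]  = -11
Output = |Heat - Scrap|  [with Heat=-4, Scrap=-11]  = 7
Downtime = min(Heat, Output) - 5  [with Heat=-4, Output=7]  = -9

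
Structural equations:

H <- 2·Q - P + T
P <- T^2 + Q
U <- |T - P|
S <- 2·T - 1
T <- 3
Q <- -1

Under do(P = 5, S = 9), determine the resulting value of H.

-4

Setting P = 5, S = 9 by intervention discards those variables' equations.
H = 2·Q - P + T  [with Q=-1, P=5, T=3]  = -4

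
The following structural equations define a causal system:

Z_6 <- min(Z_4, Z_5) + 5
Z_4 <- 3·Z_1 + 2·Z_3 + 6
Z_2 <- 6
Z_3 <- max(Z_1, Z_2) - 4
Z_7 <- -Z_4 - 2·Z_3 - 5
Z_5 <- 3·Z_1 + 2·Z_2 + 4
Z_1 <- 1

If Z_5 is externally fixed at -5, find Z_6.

The intervention breaks the incoming arrows to Z_5: Z_5 <- 3·Z_1 + 2·Z_2 + 4 no longer applies, and Z_5 = -5.
Z_3 = max(Z_1, Z_2) - 4  [with Z_1=1, Z_2=6]  = 2
Z_4 = 3·Z_1 + 2·Z_3 + 6  [with Z_1=1, Z_3=2]  = 13
Z_6 = min(Z_4, Z_5) + 5  [with Z_4=13, Z_5=-5]  = 0

0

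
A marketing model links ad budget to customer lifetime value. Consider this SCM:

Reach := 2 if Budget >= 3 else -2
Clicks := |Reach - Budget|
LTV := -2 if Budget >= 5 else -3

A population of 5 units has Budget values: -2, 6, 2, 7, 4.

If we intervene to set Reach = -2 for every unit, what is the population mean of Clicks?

5.4

The intervention sets Reach=-2 in all 5 units regardless of Budget. Recomputing Clicks per unit gives 0, 8, 4, 9, 6; average 5.4.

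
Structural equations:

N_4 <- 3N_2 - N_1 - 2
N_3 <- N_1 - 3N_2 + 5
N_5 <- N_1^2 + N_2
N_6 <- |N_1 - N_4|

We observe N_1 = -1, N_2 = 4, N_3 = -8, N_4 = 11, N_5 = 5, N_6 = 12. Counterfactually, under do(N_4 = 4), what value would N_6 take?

Under do(N_4=4), the mechanism N_4 <- 3N_2 - N_1 - 2 is discarded; N_4 is fixed at 4.
N_6 = |N_1 - N_4|  [with N_1=-1, N_4=4]  = 5

5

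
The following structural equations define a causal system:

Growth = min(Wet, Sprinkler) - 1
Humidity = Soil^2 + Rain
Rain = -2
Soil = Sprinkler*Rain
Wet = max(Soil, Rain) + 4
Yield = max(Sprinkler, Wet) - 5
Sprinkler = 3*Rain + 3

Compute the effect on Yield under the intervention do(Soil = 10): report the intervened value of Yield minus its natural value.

4

The intervention breaks the incoming arrows to Soil: Soil = Sprinkler*Rain no longer applies, and Soil = 10.
Sprinkler = 3*Rain + 3  [with Rain=-2]  = -3
Wet = max(Soil, Rain) + 4  [with Soil=10, Rain=-2]  = 14
Yield = max(Sprinkler, Wet) - 5  [with Sprinkler=-3, Wet=14]  = 9
Without intervention: Sprinkler = 3*Rain + 3  [with Rain=-2]  = -3; Soil = Sprinkler*Rain  [with Sprinkler=-3, Rain=-2]  = 6; Wet = max(Soil, Rain) + 4  [with Soil=6, Rain=-2]  = 10; Yield = max(Sprinkler, Wet) - 5  [with Sprinkler=-3, Wet=10]  = 5.
Change = 9 − 5 = 4.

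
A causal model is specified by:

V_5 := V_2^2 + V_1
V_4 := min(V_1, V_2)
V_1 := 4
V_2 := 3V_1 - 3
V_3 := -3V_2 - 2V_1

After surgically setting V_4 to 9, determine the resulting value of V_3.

-35

Under do(V_4=9), the mechanism V_4 := min(V_1, V_2) is discarded; V_4 is fixed at 9.
Since V_3 is not a descendant of the intervened variable, it is unaffected.
V_2 = 3V_1 - 3  [with V_1=4]  = 9
V_3 = -3V_2 - 2V_1  [with V_2=9, V_1=4]  = -35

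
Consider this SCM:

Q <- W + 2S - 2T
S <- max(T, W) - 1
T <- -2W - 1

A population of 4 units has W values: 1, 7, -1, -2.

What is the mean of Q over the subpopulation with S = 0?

2

Conditioning on S=0 selects the 2 unit(s) with W ∈ {1, -1}. Their Q values: 7, -3. Mean = 2.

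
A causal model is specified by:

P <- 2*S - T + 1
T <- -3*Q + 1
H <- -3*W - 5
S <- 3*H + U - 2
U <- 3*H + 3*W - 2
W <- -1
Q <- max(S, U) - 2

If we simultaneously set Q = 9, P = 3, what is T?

Under do(Q = 9, P = 3), each intervened variable's structural equation is replaced by its fixed value.
T = -3*Q + 1  [with Q=9]  = -26

-26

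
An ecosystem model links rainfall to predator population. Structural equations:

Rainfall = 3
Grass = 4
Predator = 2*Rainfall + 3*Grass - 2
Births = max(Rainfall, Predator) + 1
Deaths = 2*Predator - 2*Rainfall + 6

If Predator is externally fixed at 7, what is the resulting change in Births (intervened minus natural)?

The intervention breaks the incoming arrows to Predator: Predator = 2*Rainfall + 3*Grass - 2 no longer applies, and Predator = 7.
Births = max(Rainfall, Predator) + 1  [with Rainfall=3, Predator=7]  = 8
Without intervention: Predator = 2*Rainfall + 3*Grass - 2  [with Rainfall=3, Grass=4]  = 16; Births = max(Rainfall, Predator) + 1  [with Rainfall=3, Predator=16]  = 17.
Change = 8 − 17 = -9.

-9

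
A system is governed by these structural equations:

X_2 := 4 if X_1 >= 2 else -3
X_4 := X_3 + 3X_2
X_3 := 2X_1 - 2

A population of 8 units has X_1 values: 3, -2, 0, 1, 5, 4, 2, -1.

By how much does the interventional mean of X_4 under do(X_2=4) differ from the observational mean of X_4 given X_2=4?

-4

The intervention sets X_2=4 in all 8 units regardless of X_1. Recomputing X_4 per unit gives 16, 6, 10, 12, 20, 18, 14, 8; average 13.
Observing X_2=4 restricts to units where X_2's equation naturally yields 4: X_1 ∈ {3, 5, 4, 2}. In that subpopulation X_4 = 16, 20, 18, 14, mean 17.
Difference = 13 − 17 = -4.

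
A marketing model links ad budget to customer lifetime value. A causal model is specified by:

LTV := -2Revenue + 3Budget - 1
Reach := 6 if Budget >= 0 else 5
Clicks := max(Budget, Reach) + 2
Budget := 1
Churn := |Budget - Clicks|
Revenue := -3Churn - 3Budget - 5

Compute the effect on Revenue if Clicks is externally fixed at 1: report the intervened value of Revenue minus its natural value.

do(Clicks=1) replaces the equation Clicks := max(Budget, Reach) + 2 with the constant Clicks = 1.
Churn = |Budget - Clicks|  [with Budget=1, Clicks=1]  = 0
Revenue = -3Churn - 3Budget - 5  [with Churn=0, Budget=1]  = -8
Without intervention: Reach = 6 if Budget >= 0 else 5  [with Budget=1]  = 6; Clicks = max(Budget, Reach) + 2  [with Budget=1, Reach=6]  = 8; Churn = |Budget - Clicks|  [with Budget=1, Clicks=8]  = 7; Revenue = -3Churn - 3Budget - 5  [with Churn=7, Budget=1]  = -29.
Change = -8 − (-29) = 21.

21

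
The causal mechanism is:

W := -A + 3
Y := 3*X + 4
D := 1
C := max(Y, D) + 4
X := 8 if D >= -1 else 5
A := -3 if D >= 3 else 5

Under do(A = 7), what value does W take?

do(A=7) replaces the equation A := -3 if D >= 3 else 5 with the constant A = 7.
W = -A + 3  [with A=7]  = -4

-4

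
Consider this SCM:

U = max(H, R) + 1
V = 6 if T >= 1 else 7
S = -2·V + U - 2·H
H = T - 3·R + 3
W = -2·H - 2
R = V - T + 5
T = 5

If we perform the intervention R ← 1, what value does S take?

-16

The intervention breaks the incoming arrows to R: R = V - T + 5 no longer applies, and R = 1.
V = 6 if T >= 1 else 7  [with T=5]  = 6
H = T - 3·R + 3  [with T=5, R=1]  = 5
U = max(H, R) + 1  [with H=5, R=1]  = 6
S = -2·V + U - 2·H  [with V=6, U=6, H=5]  = -16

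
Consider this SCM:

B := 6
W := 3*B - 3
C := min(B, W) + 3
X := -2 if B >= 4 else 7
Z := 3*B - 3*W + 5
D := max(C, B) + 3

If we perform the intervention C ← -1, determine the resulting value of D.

The intervention breaks the incoming arrows to C: C := min(B, W) + 3 no longer applies, and C = -1.
D = max(C, B) + 3  [with C=-1, B=6]  = 9

9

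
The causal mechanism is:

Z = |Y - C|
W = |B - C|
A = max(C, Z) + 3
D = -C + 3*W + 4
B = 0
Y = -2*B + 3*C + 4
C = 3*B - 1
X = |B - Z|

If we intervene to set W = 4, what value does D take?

17

Under do(W=4), the mechanism W = |B - C| is discarded; W is fixed at 4.
C = 3*B - 1  [with B=0]  = -1
D = -C + 3*W + 4  [with C=-1, W=4]  = 17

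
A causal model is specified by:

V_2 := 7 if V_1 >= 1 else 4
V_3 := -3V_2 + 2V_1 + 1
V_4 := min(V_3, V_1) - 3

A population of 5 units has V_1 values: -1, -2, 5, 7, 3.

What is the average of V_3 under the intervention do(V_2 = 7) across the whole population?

do(V_2=7) breaks V_2's dependence on V_1. With V_2=7 fixed, V_3 across the units is -22, -24, -10, -6, -14, mean -15.2.

-15.2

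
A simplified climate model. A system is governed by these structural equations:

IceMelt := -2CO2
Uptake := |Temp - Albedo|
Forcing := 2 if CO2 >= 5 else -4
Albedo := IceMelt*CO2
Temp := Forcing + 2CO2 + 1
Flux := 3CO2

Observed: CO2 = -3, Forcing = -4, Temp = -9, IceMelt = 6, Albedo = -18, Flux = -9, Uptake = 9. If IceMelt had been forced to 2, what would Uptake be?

3

The intervention breaks the incoming arrows to IceMelt: IceMelt := -2CO2 no longer applies, and IceMelt = 2.
Forcing = 2 if CO2 >= 5 else -4  [with CO2=-3]  = -4
Temp = Forcing + 2CO2 + 1  [with Forcing=-4, CO2=-3]  = -9
Albedo = IceMelt*CO2  [with IceMelt=2, CO2=-3]  = -6
Uptake = |Temp - Albedo|  [with Temp=-9, Albedo=-6]  = 3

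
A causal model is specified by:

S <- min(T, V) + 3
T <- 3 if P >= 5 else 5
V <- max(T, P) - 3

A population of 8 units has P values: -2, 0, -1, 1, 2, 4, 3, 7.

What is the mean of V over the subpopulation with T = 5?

Conditioning on T=5 selects the 7 unit(s) with P ∈ {-2, 0, -1, 1, 2, 4, 3}. Their V values: 2, 2, 2, 2, 2, 2, 2. Mean = 2.

2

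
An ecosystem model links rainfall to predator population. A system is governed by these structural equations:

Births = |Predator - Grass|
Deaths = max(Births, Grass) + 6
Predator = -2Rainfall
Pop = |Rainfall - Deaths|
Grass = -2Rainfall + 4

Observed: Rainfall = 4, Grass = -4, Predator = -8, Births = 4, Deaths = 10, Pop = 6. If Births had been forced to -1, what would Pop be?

1

Under do(Births=-1), the mechanism Births = |Predator - Grass| is discarded; Births is fixed at -1.
Grass = -2Rainfall + 4  [with Rainfall=4]  = -4
Deaths = max(Births, Grass) + 6  [with Births=-1, Grass=-4]  = 5
Pop = |Rainfall - Deaths|  [with Rainfall=4, Deaths=5]  = 1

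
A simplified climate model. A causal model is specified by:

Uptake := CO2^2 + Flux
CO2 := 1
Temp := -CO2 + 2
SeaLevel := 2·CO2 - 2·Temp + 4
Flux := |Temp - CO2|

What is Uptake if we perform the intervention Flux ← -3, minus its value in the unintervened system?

Intervening sets Flux = -3 and removes its equation (Flux := |Temp - CO2|).
Uptake = CO2^2 + Flux  [with CO2=1, Flux=-3]  = -2
Without intervention: Temp = -CO2 + 2  [with CO2=1]  = 1; Flux = |Temp - CO2|  [with Temp=1, CO2=1]  = 0; Uptake = CO2^2 + Flux  [with CO2=1, Flux=0]  = 1.
Change = -2 − 1 = -3.

-3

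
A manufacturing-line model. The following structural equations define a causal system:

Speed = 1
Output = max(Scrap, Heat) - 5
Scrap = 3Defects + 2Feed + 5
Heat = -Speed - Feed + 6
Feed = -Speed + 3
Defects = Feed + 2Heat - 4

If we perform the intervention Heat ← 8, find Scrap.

do(Heat=8) replaces the equation Heat = -Speed - Feed + 6 with the constant Heat = 8.
Feed = -Speed + 3  [with Speed=1]  = 2
Defects = Feed + 2Heat - 4  [with Feed=2, Heat=8]  = 14
Scrap = 3Defects + 2Feed + 5  [with Defects=14, Feed=2]  = 51

51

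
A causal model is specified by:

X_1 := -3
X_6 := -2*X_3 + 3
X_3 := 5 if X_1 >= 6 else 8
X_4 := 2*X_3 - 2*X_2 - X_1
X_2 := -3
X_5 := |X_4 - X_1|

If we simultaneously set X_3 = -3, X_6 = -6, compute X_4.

Setting X_3 = -3, X_6 = -6 by intervention discards those variables' equations.
X_4 = 2*X_3 - 2*X_2 - X_1  [with X_3=-3, X_2=-3, X_1=-3]  = 3

3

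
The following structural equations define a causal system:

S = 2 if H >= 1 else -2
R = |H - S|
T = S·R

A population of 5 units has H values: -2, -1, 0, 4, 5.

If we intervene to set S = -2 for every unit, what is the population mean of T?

-6.4

The intervention sets S=-2 in all 5 units regardless of H. Recomputing T per unit gives 0, -2, -4, -12, -14; average -6.4.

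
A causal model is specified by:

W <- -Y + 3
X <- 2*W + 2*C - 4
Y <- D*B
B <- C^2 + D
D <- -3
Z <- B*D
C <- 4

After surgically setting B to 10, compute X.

70

The intervention breaks the incoming arrows to B: B <- C^2 + D no longer applies, and B = 10.
Y = D*B  [with D=-3, B=10]  = -30
W = -Y + 3  [with Y=-30]  = 33
X = 2*W + 2*C - 4  [with W=33, C=4]  = 70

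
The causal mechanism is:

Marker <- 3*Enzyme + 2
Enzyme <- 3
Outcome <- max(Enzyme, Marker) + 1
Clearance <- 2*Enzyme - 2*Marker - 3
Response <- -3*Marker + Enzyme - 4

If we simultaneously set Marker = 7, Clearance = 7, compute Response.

-22

The joint intervention fixes Marker = 7, Clearance = 7, removing each variable's own equation.
Response = -3*Marker + Enzyme - 4  [with Marker=7, Enzyme=3]  = -22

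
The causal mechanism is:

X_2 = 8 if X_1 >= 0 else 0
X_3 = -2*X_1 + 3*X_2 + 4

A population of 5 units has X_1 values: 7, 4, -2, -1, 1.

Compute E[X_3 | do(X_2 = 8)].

24.4

Every unit gets X_2=8 under the intervention. X_3 values become 14, 20, 32, 30, 26; E[X_3|do(X_2=8)] = 24.4.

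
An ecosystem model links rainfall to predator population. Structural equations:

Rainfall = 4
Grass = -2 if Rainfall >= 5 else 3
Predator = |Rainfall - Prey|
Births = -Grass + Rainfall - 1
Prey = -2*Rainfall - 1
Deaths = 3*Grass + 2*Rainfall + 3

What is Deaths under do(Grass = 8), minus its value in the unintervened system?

Under do(Grass=8), the mechanism Grass = -2 if Rainfall >= 5 else 3 is discarded; Grass is fixed at 8.
Deaths = 3*Grass + 2*Rainfall + 3  [with Grass=8, Rainfall=4]  = 35
Without intervention: Grass = -2 if Rainfall >= 5 else 3  [with Rainfall=4]  = 3; Deaths = 3*Grass + 2*Rainfall + 3  [with Grass=3, Rainfall=4]  = 20.
Change = 35 − 20 = 15.

15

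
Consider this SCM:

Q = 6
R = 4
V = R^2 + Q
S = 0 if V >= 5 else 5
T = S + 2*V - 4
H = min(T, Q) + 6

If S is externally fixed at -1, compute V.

22

Under do(S=-1), the mechanism S = 0 if V >= 5 else 5 is discarded; S is fixed at -1.
Since V is not a descendant of the intervened variable, it is unaffected.
V = R^2 + Q  [with R=4, Q=6]  = 22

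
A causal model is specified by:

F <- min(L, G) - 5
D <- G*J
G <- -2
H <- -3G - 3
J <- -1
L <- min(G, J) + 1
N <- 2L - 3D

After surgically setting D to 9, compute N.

-29

The intervention breaks the incoming arrows to D: D <- G*J no longer applies, and D = 9.
L = min(G, J) + 1  [with G=-2, J=-1]  = -1
N = 2L - 3D  [with L=-1, D=9]  = -29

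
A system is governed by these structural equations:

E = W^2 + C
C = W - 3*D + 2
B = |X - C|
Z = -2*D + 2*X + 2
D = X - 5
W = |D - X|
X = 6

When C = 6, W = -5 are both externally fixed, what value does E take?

31

The joint intervention fixes C = 6, W = -5, removing each variable's own equation.
E = W^2 + C  [with W=-5, C=6]  = 31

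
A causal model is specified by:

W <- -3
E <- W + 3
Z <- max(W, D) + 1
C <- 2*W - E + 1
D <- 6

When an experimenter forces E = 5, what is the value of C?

-10

do(E=5) replaces the equation E <- W + 3 with the constant E = 5.
C = 2*W - E + 1  [with W=-3, E=5]  = -10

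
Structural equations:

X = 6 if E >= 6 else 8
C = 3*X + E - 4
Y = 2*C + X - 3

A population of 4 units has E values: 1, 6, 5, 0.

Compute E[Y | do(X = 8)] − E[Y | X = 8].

2

Under do(X=8), X's equation is replaced by X=8 for every unit. Per-unit Y: 47, 57, 55, 45. Mean = 51.
Conditioning on X=8 selects the 3 unit(s) with E ∈ {1, 5, 0}. Their Y values: 47, 55, 45. Mean = 49.
Difference = 51 − 49 = 2.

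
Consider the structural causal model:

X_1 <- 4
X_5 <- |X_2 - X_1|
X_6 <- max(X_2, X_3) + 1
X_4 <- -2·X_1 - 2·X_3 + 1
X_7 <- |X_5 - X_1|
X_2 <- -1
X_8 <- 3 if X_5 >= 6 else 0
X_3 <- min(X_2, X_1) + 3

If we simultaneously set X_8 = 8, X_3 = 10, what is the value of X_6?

The joint intervention fixes X_8 = 8, X_3 = 10, removing each variable's own equation.
X_6 = max(X_2, X_3) + 1  [with X_2=-1, X_3=10]  = 11

11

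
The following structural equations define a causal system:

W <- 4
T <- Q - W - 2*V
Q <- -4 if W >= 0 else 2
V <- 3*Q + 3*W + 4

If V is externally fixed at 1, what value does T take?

The intervention breaks the incoming arrows to V: V <- 3*Q + 3*W + 4 no longer applies, and V = 1.
Q = -4 if W >= 0 else 2  [with W=4]  = -4
T = Q - W - 2*V  [with Q=-4, W=4, V=1]  = -10

-10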